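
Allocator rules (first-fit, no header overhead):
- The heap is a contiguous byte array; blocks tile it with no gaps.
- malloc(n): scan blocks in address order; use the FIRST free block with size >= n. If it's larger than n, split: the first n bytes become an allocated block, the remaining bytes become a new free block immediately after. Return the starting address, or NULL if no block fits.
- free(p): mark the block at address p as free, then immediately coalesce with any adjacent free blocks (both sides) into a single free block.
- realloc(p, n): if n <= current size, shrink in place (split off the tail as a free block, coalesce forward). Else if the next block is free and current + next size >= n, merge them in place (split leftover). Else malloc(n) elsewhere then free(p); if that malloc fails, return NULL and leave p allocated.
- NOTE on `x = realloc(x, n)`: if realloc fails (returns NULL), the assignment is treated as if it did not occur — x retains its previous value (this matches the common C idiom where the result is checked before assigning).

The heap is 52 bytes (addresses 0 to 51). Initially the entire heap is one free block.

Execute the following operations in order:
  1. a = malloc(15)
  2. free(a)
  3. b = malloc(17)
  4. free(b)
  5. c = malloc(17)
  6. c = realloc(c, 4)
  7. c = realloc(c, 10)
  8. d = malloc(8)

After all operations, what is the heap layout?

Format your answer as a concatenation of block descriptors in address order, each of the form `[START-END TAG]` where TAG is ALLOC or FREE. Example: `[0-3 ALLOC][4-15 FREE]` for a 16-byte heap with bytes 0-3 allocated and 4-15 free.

Op 1: a = malloc(15) -> a = 0; heap: [0-14 ALLOC][15-51 FREE]
Op 2: free(a) -> (freed a); heap: [0-51 FREE]
Op 3: b = malloc(17) -> b = 0; heap: [0-16 ALLOC][17-51 FREE]
Op 4: free(b) -> (freed b); heap: [0-51 FREE]
Op 5: c = malloc(17) -> c = 0; heap: [0-16 ALLOC][17-51 FREE]
Op 6: c = realloc(c, 4) -> c = 0; heap: [0-3 ALLOC][4-51 FREE]
Op 7: c = realloc(c, 10) -> c = 0; heap: [0-9 ALLOC][10-51 FREE]
Op 8: d = malloc(8) -> d = 10; heap: [0-9 ALLOC][10-17 ALLOC][18-51 FREE]

Answer: [0-9 ALLOC][10-17 ALLOC][18-51 FREE]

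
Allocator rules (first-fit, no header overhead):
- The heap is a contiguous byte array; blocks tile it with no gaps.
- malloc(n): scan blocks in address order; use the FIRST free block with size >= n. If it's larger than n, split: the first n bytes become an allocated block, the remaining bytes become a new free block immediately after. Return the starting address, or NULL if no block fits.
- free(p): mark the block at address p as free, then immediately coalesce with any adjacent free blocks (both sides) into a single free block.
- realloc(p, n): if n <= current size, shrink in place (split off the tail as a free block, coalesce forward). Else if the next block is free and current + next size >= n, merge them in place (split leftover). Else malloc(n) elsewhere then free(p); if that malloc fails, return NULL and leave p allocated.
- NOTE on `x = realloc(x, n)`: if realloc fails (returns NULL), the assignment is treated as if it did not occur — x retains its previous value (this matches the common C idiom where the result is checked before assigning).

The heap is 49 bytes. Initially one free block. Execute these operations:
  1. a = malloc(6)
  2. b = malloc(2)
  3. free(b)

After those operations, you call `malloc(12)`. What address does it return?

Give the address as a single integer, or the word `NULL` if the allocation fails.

Op 1: a = malloc(6) -> a = 0; heap: [0-5 ALLOC][6-48 FREE]
Op 2: b = malloc(2) -> b = 6; heap: [0-5 ALLOC][6-7 ALLOC][8-48 FREE]
Op 3: free(b) -> (freed b); heap: [0-5 ALLOC][6-48 FREE]
malloc(12): first-fit scan over [0-5 ALLOC][6-48 FREE] -> 6

Answer: 6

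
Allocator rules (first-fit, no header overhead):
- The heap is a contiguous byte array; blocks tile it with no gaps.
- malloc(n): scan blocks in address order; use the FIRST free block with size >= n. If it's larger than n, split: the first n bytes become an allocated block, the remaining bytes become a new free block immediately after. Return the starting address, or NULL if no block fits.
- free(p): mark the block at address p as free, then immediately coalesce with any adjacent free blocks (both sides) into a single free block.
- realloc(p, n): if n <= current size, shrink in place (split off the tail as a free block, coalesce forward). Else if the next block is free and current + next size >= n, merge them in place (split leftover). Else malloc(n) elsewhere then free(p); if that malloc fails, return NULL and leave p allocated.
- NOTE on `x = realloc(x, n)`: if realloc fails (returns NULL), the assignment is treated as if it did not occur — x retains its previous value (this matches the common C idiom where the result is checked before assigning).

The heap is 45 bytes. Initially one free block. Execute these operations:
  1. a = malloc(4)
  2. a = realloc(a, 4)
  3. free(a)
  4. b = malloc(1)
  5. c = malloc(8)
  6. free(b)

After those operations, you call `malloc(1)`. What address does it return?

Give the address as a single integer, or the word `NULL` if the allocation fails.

Answer: 0

Derivation:
Op 1: a = malloc(4) -> a = 0; heap: [0-3 ALLOC][4-44 FREE]
Op 2: a = realloc(a, 4) -> a = 0; heap: [0-3 ALLOC][4-44 FREE]
Op 3: free(a) -> (freed a); heap: [0-44 FREE]
Op 4: b = malloc(1) -> b = 0; heap: [0-0 ALLOC][1-44 FREE]
Op 5: c = malloc(8) -> c = 1; heap: [0-0 ALLOC][1-8 ALLOC][9-44 FREE]
Op 6: free(b) -> (freed b); heap: [0-0 FREE][1-8 ALLOC][9-44 FREE]
malloc(1): first-fit scan over [0-0 FREE][1-8 ALLOC][9-44 FREE] -> 0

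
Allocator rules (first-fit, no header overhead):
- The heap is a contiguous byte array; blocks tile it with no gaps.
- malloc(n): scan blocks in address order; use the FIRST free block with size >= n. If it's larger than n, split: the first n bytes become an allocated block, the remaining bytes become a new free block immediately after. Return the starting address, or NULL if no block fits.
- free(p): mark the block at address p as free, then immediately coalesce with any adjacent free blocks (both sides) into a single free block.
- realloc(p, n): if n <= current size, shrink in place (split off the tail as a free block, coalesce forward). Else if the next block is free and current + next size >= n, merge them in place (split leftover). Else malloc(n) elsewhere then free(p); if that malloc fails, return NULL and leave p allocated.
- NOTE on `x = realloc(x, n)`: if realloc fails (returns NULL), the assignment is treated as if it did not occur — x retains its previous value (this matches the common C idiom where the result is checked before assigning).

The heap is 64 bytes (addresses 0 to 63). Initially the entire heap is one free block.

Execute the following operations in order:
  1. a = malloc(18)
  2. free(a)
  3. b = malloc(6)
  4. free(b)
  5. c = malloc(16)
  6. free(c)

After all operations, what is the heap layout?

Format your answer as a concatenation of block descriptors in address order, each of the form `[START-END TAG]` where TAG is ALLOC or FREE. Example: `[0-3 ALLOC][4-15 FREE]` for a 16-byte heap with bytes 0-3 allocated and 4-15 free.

Answer: [0-63 FREE]

Derivation:
Op 1: a = malloc(18) -> a = 0; heap: [0-17 ALLOC][18-63 FREE]
Op 2: free(a) -> (freed a); heap: [0-63 FREE]
Op 3: b = malloc(6) -> b = 0; heap: [0-5 ALLOC][6-63 FREE]
Op 4: free(b) -> (freed b); heap: [0-63 FREE]
Op 5: c = malloc(16) -> c = 0; heap: [0-15 ALLOC][16-63 FREE]
Op 6: free(c) -> (freed c); heap: [0-63 FREE]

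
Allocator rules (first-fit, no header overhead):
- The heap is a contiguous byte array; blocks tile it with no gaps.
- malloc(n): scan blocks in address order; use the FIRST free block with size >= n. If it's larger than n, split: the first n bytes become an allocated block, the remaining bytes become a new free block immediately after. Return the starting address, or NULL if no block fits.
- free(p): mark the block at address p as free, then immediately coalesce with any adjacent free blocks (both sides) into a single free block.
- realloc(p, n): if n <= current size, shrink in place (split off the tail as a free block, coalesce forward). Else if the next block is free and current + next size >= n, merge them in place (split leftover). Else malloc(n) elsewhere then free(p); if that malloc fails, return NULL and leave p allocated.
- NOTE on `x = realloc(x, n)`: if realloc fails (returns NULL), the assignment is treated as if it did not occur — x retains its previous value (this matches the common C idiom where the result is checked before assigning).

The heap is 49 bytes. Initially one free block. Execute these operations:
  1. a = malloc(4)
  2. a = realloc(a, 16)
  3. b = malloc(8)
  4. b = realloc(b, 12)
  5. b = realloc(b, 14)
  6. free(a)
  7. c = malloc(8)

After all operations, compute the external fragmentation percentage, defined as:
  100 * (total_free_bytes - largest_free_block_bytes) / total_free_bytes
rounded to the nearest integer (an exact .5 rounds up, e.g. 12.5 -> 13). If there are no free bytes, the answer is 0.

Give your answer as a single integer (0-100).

Op 1: a = malloc(4) -> a = 0; heap: [0-3 ALLOC][4-48 FREE]
Op 2: a = realloc(a, 16) -> a = 0; heap: [0-15 ALLOC][16-48 FREE]
Op 3: b = malloc(8) -> b = 16; heap: [0-15 ALLOC][16-23 ALLOC][24-48 FREE]
Op 4: b = realloc(b, 12) -> b = 16; heap: [0-15 ALLOC][16-27 ALLOC][28-48 FREE]
Op 5: b = realloc(b, 14) -> b = 16; heap: [0-15 ALLOC][16-29 ALLOC][30-48 FREE]
Op 6: free(a) -> (freed a); heap: [0-15 FREE][16-29 ALLOC][30-48 FREE]
Op 7: c = malloc(8) -> c = 0; heap: [0-7 ALLOC][8-15 FREE][16-29 ALLOC][30-48 FREE]
Free blocks: [8 19] total_free=27 largest=19 -> 100*(27-19)/27 = 800/27 ≈ 29.630 -> rounds to 30

Answer: 30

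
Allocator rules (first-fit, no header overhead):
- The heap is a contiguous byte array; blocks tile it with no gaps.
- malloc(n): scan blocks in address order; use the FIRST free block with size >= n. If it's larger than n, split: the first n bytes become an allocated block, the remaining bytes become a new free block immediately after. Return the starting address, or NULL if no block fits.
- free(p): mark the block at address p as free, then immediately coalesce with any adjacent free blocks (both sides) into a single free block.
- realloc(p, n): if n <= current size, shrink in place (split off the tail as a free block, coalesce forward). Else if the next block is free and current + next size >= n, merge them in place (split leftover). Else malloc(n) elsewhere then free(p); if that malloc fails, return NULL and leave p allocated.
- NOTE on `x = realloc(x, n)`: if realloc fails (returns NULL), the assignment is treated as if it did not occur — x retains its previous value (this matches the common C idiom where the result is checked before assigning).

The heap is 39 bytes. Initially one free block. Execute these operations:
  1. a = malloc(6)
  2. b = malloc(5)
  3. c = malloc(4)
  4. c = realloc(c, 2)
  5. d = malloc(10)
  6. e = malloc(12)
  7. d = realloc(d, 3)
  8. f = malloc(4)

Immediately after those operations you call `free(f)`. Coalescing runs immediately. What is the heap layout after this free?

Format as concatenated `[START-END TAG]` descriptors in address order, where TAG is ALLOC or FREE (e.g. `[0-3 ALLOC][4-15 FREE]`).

Answer: [0-5 ALLOC][6-10 ALLOC][11-12 ALLOC][13-15 ALLOC][16-22 FREE][23-34 ALLOC][35-38 FREE]

Derivation:
Op 1: a = malloc(6) -> a = 0; heap: [0-5 ALLOC][6-38 FREE]
Op 2: b = malloc(5) -> b = 6; heap: [0-5 ALLOC][6-10 ALLOC][11-38 FREE]
Op 3: c = malloc(4) -> c = 11; heap: [0-5 ALLOC][6-10 ALLOC][11-14 ALLOC][15-38 FREE]
Op 4: c = realloc(c, 2) -> c = 11; heap: [0-5 ALLOC][6-10 ALLOC][11-12 ALLOC][13-38 FREE]
Op 5: d = malloc(10) -> d = 13; heap: [0-5 ALLOC][6-10 ALLOC][11-12 ALLOC][13-22 ALLOC][23-38 FREE]
Op 6: e = malloc(12) -> e = 23; heap: [0-5 ALLOC][6-10 ALLOC][11-12 ALLOC][13-22 ALLOC][23-34 ALLOC][35-38 FREE]
Op 7: d = realloc(d, 3) -> d = 13; heap: [0-5 ALLOC][6-10 ALLOC][11-12 ALLOC][13-15 ALLOC][16-22 FREE][23-34 ALLOC][35-38 FREE]
Op 8: f = malloc(4) -> f = 16; heap: [0-5 ALLOC][6-10 ALLOC][11-12 ALLOC][13-15 ALLOC][16-19 ALLOC][20-22 FREE][23-34 ALLOC][35-38 FREE]
free(f): f = 16 -> block [16-19 ALLOC]; mark free, coalesce with adjacent free neighbors -> [0-5 ALLOC][6-10 ALLOC][11-12 ALLOC][13-15 ALLOC][16-22 FREE][23-34 ALLOC][35-38 FREE]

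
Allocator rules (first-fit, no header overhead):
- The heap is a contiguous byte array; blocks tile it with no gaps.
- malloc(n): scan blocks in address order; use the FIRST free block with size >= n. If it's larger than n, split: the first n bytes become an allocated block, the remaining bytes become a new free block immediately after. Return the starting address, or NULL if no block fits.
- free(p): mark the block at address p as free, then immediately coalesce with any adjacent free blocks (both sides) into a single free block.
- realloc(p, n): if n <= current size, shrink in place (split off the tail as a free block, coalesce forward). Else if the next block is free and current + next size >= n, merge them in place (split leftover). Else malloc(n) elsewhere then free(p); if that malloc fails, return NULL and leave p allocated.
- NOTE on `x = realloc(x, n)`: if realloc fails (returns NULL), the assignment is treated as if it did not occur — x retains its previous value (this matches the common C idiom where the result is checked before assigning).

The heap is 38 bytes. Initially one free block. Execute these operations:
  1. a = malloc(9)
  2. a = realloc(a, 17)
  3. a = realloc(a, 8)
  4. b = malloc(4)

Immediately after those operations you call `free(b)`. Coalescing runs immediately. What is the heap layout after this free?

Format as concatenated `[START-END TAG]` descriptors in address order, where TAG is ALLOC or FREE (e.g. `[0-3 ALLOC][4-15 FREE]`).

Op 1: a = malloc(9) -> a = 0; heap: [0-8 ALLOC][9-37 FREE]
Op 2: a = realloc(a, 17) -> a = 0; heap: [0-16 ALLOC][17-37 FREE]
Op 3: a = realloc(a, 8) -> a = 0; heap: [0-7 ALLOC][8-37 FREE]
Op 4: b = malloc(4) -> b = 8; heap: [0-7 ALLOC][8-11 ALLOC][12-37 FREE]
free(b): b = 8 -> block [8-11 ALLOC]; mark free, coalesce with adjacent free neighbors -> [0-7 ALLOC][8-37 FREE]

Answer: [0-7 ALLOC][8-37 FREE]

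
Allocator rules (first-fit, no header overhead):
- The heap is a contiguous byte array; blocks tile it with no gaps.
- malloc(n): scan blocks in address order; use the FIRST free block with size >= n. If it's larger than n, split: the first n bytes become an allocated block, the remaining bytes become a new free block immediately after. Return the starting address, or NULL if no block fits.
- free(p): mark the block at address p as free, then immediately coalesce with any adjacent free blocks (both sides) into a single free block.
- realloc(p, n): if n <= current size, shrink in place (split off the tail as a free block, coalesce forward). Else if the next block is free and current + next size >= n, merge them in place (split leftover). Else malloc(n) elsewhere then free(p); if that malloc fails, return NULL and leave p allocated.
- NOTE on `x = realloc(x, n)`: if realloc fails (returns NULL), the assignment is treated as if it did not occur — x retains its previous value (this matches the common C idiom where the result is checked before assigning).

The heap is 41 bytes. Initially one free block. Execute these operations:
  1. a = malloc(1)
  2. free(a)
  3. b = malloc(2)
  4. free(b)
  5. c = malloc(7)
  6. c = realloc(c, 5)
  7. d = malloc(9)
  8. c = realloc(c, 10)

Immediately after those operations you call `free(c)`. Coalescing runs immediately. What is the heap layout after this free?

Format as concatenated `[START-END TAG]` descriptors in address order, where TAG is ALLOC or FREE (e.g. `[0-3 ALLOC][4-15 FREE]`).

Op 1: a = malloc(1) -> a = 0; heap: [0-0 ALLOC][1-40 FREE]
Op 2: free(a) -> (freed a); heap: [0-40 FREE]
Op 3: b = malloc(2) -> b = 0; heap: [0-1 ALLOC][2-40 FREE]
Op 4: free(b) -> (freed b); heap: [0-40 FREE]
Op 5: c = malloc(7) -> c = 0; heap: [0-6 ALLOC][7-40 FREE]
Op 6: c = realloc(c, 5) -> c = 0; heap: [0-4 ALLOC][5-40 FREE]
Op 7: d = malloc(9) -> d = 5; heap: [0-4 ALLOC][5-13 ALLOC][14-40 FREE]
Op 8: c = realloc(c, 10) -> c = 14; heap: [0-4 FREE][5-13 ALLOC][14-23 ALLOC][24-40 FREE]
free(c): c = 14 -> block [14-23 ALLOC]; mark free, coalesce with adjacent free neighbors -> [0-4 FREE][5-13 ALLOC][14-40 FREE]

Answer: [0-4 FREE][5-13 ALLOC][14-40 FREE]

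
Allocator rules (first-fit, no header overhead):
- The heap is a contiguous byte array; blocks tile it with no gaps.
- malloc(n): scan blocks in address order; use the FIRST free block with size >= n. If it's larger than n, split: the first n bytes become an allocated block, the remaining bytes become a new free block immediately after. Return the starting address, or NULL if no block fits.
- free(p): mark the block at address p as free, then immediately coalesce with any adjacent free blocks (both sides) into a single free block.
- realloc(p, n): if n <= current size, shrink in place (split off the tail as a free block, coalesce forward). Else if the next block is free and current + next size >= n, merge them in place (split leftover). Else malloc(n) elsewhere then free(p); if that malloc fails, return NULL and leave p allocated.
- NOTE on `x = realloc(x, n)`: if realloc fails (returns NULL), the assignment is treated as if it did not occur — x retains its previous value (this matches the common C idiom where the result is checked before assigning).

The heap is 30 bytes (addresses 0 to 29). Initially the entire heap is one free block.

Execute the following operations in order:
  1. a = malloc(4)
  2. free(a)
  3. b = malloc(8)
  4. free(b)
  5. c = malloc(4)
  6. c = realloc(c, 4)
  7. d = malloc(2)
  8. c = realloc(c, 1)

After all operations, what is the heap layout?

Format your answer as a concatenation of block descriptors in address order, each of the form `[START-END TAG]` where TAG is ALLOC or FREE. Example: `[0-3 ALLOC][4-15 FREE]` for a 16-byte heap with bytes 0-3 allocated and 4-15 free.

Op 1: a = malloc(4) -> a = 0; heap: [0-3 ALLOC][4-29 FREE]
Op 2: free(a) -> (freed a); heap: [0-29 FREE]
Op 3: b = malloc(8) -> b = 0; heap: [0-7 ALLOC][8-29 FREE]
Op 4: free(b) -> (freed b); heap: [0-29 FREE]
Op 5: c = malloc(4) -> c = 0; heap: [0-3 ALLOC][4-29 FREE]
Op 6: c = realloc(c, 4) -> c = 0; heap: [0-3 ALLOC][4-29 FREE]
Op 7: d = malloc(2) -> d = 4; heap: [0-3 ALLOC][4-5 ALLOC][6-29 FREE]
Op 8: c = realloc(c, 1) -> c = 0; heap: [0-0 ALLOC][1-3 FREE][4-5 ALLOC][6-29 FREE]

Answer: [0-0 ALLOC][1-3 FREE][4-5 ALLOC][6-29 FREE]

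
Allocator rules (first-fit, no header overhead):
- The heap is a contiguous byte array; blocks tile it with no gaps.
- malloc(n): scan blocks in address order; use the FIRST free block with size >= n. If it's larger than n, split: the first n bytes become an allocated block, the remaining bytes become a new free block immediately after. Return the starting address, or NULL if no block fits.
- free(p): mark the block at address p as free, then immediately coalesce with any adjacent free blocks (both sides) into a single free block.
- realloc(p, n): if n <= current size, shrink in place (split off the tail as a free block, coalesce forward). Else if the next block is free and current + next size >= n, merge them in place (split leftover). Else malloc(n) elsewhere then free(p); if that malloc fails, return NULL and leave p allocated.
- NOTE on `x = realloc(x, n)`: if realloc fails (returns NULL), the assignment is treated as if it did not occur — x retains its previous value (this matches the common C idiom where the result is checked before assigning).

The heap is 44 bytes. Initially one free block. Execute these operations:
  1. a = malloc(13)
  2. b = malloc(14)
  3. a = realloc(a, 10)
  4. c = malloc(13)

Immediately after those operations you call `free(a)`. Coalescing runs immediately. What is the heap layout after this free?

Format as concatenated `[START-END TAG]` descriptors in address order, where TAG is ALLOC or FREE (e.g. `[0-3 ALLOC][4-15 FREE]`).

Answer: [0-12 FREE][13-26 ALLOC][27-39 ALLOC][40-43 FREE]

Derivation:
Op 1: a = malloc(13) -> a = 0; heap: [0-12 ALLOC][13-43 FREE]
Op 2: b = malloc(14) -> b = 13; heap: [0-12 ALLOC][13-26 ALLOC][27-43 FREE]
Op 3: a = realloc(a, 10) -> a = 0; heap: [0-9 ALLOC][10-12 FREE][13-26 ALLOC][27-43 FREE]
Op 4: c = malloc(13) -> c = 27; heap: [0-9 ALLOC][10-12 FREE][13-26 ALLOC][27-39 ALLOC][40-43 FREE]
free(a): a = 0 -> block [0-9 ALLOC]; mark free, coalesce with adjacent free neighbors -> [0-12 FREE][13-26 ALLOC][27-39 ALLOC][40-43 FREE]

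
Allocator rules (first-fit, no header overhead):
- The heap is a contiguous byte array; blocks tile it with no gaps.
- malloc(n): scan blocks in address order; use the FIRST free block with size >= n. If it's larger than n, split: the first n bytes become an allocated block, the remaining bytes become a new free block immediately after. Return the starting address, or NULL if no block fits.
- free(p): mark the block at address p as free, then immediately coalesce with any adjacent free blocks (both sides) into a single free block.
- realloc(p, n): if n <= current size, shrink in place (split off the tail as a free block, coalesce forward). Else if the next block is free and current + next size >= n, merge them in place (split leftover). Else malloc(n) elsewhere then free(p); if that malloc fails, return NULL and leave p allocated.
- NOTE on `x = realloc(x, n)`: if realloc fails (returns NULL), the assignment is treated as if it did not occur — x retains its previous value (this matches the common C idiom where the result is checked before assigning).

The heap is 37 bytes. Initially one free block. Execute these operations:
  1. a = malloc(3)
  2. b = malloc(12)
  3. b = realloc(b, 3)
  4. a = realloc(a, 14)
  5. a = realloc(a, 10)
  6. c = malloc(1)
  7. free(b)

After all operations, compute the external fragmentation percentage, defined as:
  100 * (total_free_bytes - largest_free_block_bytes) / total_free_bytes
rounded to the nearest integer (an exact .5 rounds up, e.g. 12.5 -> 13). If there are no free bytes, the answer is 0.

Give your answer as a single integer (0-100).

Op 1: a = malloc(3) -> a = 0; heap: [0-2 ALLOC][3-36 FREE]
Op 2: b = malloc(12) -> b = 3; heap: [0-2 ALLOC][3-14 ALLOC][15-36 FREE]
Op 3: b = realloc(b, 3) -> b = 3; heap: [0-2 ALLOC][3-5 ALLOC][6-36 FREE]
Op 4: a = realloc(a, 14) -> a = 6; heap: [0-2 FREE][3-5 ALLOC][6-19 ALLOC][20-36 FREE]
Op 5: a = realloc(a, 10) -> a = 6; heap: [0-2 FREE][3-5 ALLOC][6-15 ALLOC][16-36 FREE]
Op 6: c = malloc(1) -> c = 0; heap: [0-0 ALLOC][1-2 FREE][3-5 ALLOC][6-15 ALLOC][16-36 FREE]
Op 7: free(b) -> (freed b); heap: [0-0 ALLOC][1-5 FREE][6-15 ALLOC][16-36 FREE]
Free blocks: [5 21] total_free=26 largest=21 -> 100*(26-21)/26 = 500/26 ≈ 19.231 -> rounds to 19

Answer: 19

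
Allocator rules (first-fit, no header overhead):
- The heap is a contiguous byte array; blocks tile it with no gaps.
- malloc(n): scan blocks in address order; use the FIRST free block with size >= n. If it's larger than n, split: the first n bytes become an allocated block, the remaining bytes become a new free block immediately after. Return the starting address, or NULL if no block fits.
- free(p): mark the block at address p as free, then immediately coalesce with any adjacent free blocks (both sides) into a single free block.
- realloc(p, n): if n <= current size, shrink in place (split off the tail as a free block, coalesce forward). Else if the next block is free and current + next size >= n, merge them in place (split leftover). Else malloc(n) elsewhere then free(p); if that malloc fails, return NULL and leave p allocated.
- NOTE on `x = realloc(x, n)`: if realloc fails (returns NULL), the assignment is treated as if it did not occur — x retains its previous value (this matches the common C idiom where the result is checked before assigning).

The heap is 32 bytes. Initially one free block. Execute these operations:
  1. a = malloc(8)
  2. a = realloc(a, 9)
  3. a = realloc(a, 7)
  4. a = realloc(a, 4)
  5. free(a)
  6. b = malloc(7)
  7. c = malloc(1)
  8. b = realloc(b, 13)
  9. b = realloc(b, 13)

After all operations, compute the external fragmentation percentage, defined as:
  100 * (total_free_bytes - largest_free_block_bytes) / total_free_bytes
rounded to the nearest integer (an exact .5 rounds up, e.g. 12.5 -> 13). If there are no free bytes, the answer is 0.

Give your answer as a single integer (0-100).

Answer: 39

Derivation:
Op 1: a = malloc(8) -> a = 0; heap: [0-7 ALLOC][8-31 FREE]
Op 2: a = realloc(a, 9) -> a = 0; heap: [0-8 ALLOC][9-31 FREE]
Op 3: a = realloc(a, 7) -> a = 0; heap: [0-6 ALLOC][7-31 FREE]
Op 4: a = realloc(a, 4) -> a = 0; heap: [0-3 ALLOC][4-31 FREE]
Op 5: free(a) -> (freed a); heap: [0-31 FREE]
Op 6: b = malloc(7) -> b = 0; heap: [0-6 ALLOC][7-31 FREE]
Op 7: c = malloc(1) -> c = 7; heap: [0-6 ALLOC][7-7 ALLOC][8-31 FREE]
Op 8: b = realloc(b, 13) -> b = 8; heap: [0-6 FREE][7-7 ALLOC][8-20 ALLOC][21-31 FREE]
Op 9: b = realloc(b, 13) -> b = 8; heap: [0-6 FREE][7-7 ALLOC][8-20 ALLOC][21-31 FREE]
Free blocks: [7 11] total_free=18 largest=11 -> 100*(18-11)/18 = 700/18 ≈ 38.889 -> rounds to 39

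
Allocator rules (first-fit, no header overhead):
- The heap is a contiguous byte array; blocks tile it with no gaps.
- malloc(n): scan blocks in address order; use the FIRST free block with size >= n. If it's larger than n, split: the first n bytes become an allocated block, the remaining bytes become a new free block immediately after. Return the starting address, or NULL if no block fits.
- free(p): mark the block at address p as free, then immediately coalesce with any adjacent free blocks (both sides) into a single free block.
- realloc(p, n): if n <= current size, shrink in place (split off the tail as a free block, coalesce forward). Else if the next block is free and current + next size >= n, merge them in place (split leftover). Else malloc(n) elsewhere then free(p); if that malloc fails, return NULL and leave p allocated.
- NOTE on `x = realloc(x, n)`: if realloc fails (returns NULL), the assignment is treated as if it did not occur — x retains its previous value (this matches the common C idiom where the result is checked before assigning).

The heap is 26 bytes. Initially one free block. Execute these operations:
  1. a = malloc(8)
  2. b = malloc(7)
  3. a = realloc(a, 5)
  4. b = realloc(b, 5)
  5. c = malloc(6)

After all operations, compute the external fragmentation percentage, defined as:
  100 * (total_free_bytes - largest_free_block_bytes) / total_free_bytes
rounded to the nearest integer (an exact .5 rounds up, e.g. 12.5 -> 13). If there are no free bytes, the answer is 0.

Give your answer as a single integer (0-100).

Answer: 30

Derivation:
Op 1: a = malloc(8) -> a = 0; heap: [0-7 ALLOC][8-25 FREE]
Op 2: b = malloc(7) -> b = 8; heap: [0-7 ALLOC][8-14 ALLOC][15-25 FREE]
Op 3: a = realloc(a, 5) -> a = 0; heap: [0-4 ALLOC][5-7 FREE][8-14 ALLOC][15-25 FREE]
Op 4: b = realloc(b, 5) -> b = 8; heap: [0-4 ALLOC][5-7 FREE][8-12 ALLOC][13-25 FREE]
Op 5: c = malloc(6) -> c = 13; heap: [0-4 ALLOC][5-7 FREE][8-12 ALLOC][13-18 ALLOC][19-25 FREE]
Free blocks: [3 7] total_free=10 largest=7 -> 100*(10-7)/10 = 300/10 = 30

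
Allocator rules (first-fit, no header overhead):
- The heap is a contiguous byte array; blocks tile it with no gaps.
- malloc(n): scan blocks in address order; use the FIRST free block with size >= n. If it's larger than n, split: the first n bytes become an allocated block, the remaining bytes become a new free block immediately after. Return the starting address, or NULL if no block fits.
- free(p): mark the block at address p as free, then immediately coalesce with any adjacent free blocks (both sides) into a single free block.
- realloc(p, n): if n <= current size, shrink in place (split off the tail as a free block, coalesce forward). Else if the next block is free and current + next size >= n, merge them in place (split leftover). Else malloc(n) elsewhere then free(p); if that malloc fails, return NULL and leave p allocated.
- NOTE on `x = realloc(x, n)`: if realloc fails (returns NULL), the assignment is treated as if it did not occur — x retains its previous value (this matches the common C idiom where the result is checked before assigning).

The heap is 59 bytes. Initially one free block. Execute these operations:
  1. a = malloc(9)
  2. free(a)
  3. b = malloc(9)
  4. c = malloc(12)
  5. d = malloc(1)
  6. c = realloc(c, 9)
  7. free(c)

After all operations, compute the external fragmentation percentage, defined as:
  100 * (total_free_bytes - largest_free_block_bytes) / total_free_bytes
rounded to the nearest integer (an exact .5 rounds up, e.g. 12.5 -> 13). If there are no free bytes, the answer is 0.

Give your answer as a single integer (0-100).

Answer: 24

Derivation:
Op 1: a = malloc(9) -> a = 0; heap: [0-8 ALLOC][9-58 FREE]
Op 2: free(a) -> (freed a); heap: [0-58 FREE]
Op 3: b = malloc(9) -> b = 0; heap: [0-8 ALLOC][9-58 FREE]
Op 4: c = malloc(12) -> c = 9; heap: [0-8 ALLOC][9-20 ALLOC][21-58 FREE]
Op 5: d = malloc(1) -> d = 21; heap: [0-8 ALLOC][9-20 ALLOC][21-21 ALLOC][22-58 FREE]
Op 6: c = realloc(c, 9) -> c = 9; heap: [0-8 ALLOC][9-17 ALLOC][18-20 FREE][21-21 ALLOC][22-58 FREE]
Op 7: free(c) -> (freed c); heap: [0-8 ALLOC][9-20 FREE][21-21 ALLOC][22-58 FREE]
Free blocks: [12 37] total_free=49 largest=37 -> 100*(49-37)/49 = 1200/49 ≈ 24.490 -> rounds to 24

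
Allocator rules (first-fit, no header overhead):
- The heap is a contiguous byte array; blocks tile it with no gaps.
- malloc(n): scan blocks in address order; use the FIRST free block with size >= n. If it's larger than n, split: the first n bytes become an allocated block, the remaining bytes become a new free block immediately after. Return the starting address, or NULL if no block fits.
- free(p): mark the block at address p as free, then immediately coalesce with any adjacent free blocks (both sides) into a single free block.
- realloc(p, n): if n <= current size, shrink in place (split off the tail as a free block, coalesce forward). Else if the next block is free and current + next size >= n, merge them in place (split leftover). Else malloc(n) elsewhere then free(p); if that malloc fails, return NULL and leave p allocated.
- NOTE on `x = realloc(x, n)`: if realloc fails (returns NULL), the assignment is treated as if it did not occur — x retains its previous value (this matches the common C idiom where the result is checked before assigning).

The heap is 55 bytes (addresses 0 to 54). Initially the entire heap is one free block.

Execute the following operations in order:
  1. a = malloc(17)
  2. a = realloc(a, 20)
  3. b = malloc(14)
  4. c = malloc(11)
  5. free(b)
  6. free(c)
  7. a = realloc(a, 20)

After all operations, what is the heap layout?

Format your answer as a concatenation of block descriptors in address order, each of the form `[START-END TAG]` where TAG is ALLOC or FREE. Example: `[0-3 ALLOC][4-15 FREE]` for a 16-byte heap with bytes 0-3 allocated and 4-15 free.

Answer: [0-19 ALLOC][20-54 FREE]

Derivation:
Op 1: a = malloc(17) -> a = 0; heap: [0-16 ALLOC][17-54 FREE]
Op 2: a = realloc(a, 20) -> a = 0; heap: [0-19 ALLOC][20-54 FREE]
Op 3: b = malloc(14) -> b = 20; heap: [0-19 ALLOC][20-33 ALLOC][34-54 FREE]
Op 4: c = malloc(11) -> c = 34; heap: [0-19 ALLOC][20-33 ALLOC][34-44 ALLOC][45-54 FREE]
Op 5: free(b) -> (freed b); heap: [0-19 ALLOC][20-33 FREE][34-44 ALLOC][45-54 FREE]
Op 6: free(c) -> (freed c); heap: [0-19 ALLOC][20-54 FREE]
Op 7: a = realloc(a, 20) -> a = 0; heap: [0-19 ALLOC][20-54 FREE]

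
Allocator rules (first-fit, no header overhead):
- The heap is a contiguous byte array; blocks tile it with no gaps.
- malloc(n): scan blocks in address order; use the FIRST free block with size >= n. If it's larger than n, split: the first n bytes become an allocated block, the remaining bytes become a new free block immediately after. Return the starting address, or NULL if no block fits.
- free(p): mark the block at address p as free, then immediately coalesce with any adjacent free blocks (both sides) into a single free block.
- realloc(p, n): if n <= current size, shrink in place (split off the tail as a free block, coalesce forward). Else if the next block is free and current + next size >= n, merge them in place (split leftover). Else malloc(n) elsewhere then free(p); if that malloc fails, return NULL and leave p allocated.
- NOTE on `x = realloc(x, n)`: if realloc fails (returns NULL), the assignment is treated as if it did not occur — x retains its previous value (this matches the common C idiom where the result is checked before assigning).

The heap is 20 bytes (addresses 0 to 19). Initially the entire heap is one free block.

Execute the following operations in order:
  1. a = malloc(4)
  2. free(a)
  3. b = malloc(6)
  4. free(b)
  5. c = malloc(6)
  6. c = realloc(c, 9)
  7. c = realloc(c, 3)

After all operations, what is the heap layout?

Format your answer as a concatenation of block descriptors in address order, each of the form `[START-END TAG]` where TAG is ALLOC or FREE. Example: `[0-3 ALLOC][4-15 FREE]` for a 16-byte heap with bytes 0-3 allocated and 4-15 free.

Answer: [0-2 ALLOC][3-19 FREE]

Derivation:
Op 1: a = malloc(4) -> a = 0; heap: [0-3 ALLOC][4-19 FREE]
Op 2: free(a) -> (freed a); heap: [0-19 FREE]
Op 3: b = malloc(6) -> b = 0; heap: [0-5 ALLOC][6-19 FREE]
Op 4: free(b) -> (freed b); heap: [0-19 FREE]
Op 5: c = malloc(6) -> c = 0; heap: [0-5 ALLOC][6-19 FREE]
Op 6: c = realloc(c, 9) -> c = 0; heap: [0-8 ALLOC][9-19 FREE]
Op 7: c = realloc(c, 3) -> c = 0; heap: [0-2 ALLOC][3-19 FREE]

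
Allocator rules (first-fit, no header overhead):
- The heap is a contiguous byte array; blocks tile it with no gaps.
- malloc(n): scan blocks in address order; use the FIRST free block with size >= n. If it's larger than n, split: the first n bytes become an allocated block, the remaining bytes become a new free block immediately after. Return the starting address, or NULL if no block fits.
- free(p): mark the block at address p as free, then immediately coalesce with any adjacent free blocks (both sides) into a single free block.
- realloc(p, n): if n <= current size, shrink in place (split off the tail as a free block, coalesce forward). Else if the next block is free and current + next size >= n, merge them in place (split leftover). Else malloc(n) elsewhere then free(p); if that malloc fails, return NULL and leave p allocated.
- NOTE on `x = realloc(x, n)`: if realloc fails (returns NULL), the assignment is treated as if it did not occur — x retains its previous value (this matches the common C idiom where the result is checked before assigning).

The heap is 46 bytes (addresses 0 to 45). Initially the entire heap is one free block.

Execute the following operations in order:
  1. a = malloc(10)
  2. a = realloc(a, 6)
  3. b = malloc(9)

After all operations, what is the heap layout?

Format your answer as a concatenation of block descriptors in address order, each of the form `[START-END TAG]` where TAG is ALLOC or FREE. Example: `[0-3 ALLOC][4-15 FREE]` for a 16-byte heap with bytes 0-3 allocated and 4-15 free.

Answer: [0-5 ALLOC][6-14 ALLOC][15-45 FREE]

Derivation:
Op 1: a = malloc(10) -> a = 0; heap: [0-9 ALLOC][10-45 FREE]
Op 2: a = realloc(a, 6) -> a = 0; heap: [0-5 ALLOC][6-45 FREE]
Op 3: b = malloc(9) -> b = 6; heap: [0-5 ALLOC][6-14 ALLOC][15-45 FREE]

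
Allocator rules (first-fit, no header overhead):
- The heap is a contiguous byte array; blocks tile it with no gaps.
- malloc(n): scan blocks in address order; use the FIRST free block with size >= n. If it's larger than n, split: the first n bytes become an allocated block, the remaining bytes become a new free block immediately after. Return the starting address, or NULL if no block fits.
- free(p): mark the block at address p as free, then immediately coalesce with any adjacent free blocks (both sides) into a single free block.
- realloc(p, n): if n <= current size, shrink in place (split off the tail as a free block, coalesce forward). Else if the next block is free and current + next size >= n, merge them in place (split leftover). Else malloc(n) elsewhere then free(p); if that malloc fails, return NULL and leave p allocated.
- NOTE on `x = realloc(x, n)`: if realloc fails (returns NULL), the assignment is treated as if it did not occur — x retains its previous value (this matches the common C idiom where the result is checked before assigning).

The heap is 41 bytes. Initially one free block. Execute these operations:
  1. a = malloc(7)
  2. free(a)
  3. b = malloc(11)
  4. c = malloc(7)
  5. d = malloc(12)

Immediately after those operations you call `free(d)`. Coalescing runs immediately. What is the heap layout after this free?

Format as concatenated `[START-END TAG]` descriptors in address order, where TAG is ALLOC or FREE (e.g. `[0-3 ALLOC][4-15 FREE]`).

Answer: [0-10 ALLOC][11-17 ALLOC][18-40 FREE]

Derivation:
Op 1: a = malloc(7) -> a = 0; heap: [0-6 ALLOC][7-40 FREE]
Op 2: free(a) -> (freed a); heap: [0-40 FREE]
Op 3: b = malloc(11) -> b = 0; heap: [0-10 ALLOC][11-40 FREE]
Op 4: c = malloc(7) -> c = 11; heap: [0-10 ALLOC][11-17 ALLOC][18-40 FREE]
Op 5: d = malloc(12) -> d = 18; heap: [0-10 ALLOC][11-17 ALLOC][18-29 ALLOC][30-40 FREE]
free(d): d = 18 -> block [18-29 ALLOC]; mark free, coalesce with adjacent free neighbors -> [0-10 ALLOC][11-17 ALLOC][18-40 FREE]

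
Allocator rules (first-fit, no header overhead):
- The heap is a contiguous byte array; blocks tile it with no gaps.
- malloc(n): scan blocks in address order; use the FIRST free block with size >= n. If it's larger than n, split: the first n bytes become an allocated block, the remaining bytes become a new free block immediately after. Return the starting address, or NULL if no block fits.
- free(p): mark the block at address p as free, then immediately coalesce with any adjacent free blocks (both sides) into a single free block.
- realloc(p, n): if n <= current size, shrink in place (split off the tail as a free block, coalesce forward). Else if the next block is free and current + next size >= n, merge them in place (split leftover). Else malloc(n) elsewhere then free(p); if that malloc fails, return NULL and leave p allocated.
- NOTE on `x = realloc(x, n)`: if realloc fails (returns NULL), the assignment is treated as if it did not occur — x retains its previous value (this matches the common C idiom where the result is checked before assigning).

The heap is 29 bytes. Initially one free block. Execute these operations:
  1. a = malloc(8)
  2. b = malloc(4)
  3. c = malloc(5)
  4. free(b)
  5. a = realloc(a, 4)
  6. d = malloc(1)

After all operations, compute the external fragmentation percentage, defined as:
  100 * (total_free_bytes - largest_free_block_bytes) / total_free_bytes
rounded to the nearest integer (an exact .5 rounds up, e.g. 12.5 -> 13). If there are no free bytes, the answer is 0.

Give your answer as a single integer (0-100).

Op 1: a = malloc(8) -> a = 0; heap: [0-7 ALLOC][8-28 FREE]
Op 2: b = malloc(4) -> b = 8; heap: [0-7 ALLOC][8-11 ALLOC][12-28 FREE]
Op 3: c = malloc(5) -> c = 12; heap: [0-7 ALLOC][8-11 ALLOC][12-16 ALLOC][17-28 FREE]
Op 4: free(b) -> (freed b); heap: [0-7 ALLOC][8-11 FREE][12-16 ALLOC][17-28 FREE]
Op 5: a = realloc(a, 4) -> a = 0; heap: [0-3 ALLOC][4-11 FREE][12-16 ALLOC][17-28 FREE]
Op 6: d = malloc(1) -> d = 4; heap: [0-3 ALLOC][4-4 ALLOC][5-11 FREE][12-16 ALLOC][17-28 FREE]
Free blocks: [7 12] total_free=19 largest=12 -> 100*(19-12)/19 = 700/19 ≈ 36.842 -> rounds to 37

Answer: 37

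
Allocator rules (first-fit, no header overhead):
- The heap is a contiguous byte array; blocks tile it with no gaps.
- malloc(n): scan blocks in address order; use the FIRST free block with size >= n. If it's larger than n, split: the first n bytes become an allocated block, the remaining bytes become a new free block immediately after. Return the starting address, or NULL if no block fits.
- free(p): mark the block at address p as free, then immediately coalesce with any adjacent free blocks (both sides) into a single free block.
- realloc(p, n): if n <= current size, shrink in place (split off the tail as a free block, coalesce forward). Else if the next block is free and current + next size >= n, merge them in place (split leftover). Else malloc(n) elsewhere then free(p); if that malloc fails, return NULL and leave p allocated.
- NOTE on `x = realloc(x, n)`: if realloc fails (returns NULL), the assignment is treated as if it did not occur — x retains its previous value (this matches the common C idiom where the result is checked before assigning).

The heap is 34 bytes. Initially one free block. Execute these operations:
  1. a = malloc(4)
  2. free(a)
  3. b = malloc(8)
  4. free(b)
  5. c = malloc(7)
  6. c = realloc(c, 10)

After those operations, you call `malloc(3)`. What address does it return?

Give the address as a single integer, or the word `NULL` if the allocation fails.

Answer: 10

Derivation:
Op 1: a = malloc(4) -> a = 0; heap: [0-3 ALLOC][4-33 FREE]
Op 2: free(a) -> (freed a); heap: [0-33 FREE]
Op 3: b = malloc(8) -> b = 0; heap: [0-7 ALLOC][8-33 FREE]
Op 4: free(b) -> (freed b); heap: [0-33 FREE]
Op 5: c = malloc(7) -> c = 0; heap: [0-6 ALLOC][7-33 FREE]
Op 6: c = realloc(c, 10) -> c = 0; heap: [0-9 ALLOC][10-33 FREE]
malloc(3): first-fit scan over [0-9 ALLOC][10-33 FREE] -> 10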